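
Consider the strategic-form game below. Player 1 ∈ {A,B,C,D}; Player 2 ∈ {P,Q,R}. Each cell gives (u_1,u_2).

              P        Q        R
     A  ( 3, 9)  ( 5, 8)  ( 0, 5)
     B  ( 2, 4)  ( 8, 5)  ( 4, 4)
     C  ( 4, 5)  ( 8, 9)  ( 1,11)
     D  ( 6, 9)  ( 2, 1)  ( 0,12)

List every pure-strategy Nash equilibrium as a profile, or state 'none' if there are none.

Nash profiles: (B,Q)

(A,P): not NE [P1→D gives 6>3]
(A,Q): not NE [P1→C gives 8>5; P2→P gives 9>8]
(A,R): not NE [P1→B gives 4>0; P2→P gives 9>5]
(B,P): not NE [P1→D gives 6>2; P2→Q gives 5>4]
(B,Q): NE
(B,R): not NE [P2→Q gives 5>4]
(C,P): not NE [P1→D gives 6>4; P2→R gives 11>5]
(C,Q): not NE [P2→R gives 11>9]
(C,R): not NE [P1→B gives 4>1]
(D,P): not NE [P2→R gives 12>9]
(D,Q): not NE [P1→C gives 8>2; P2→R gives 12>1]
(D,R): not NE [P1→B gives 4>0]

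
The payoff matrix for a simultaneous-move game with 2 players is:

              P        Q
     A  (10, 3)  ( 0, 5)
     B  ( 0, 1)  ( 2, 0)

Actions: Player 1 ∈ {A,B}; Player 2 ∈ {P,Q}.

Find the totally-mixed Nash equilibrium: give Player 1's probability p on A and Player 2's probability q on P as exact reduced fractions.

(p,q) = (1/3, 1/6)

P1 indiff ⇒ q·10+(1-q)·0 = q·0+(1-q)·2 ⇒ q(10) = (1-q)(2) ⇒ q = 1/6
P2 indiff ⇒ p·3+(1-p)·1 = p·5+(1-p)·0 ⇒ p(-2) = (1-p)(-1) ⇒ p = 1/3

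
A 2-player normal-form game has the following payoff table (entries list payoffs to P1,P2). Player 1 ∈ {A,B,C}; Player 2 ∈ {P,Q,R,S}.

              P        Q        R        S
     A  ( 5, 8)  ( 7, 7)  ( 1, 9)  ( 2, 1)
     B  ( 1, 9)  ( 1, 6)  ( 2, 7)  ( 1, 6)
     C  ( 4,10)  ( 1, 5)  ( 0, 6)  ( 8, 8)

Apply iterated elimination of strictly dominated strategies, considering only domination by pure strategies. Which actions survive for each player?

P2 drop Q (P beats it: A:8>7 B:9>6 C:10>5)
P2 drop S (P beats it: A:8>1 B:9>6 C:10>8)
P1 drop C (A beats it: P:5>4 R:1>0)
P1→{A,B} P2→{P,R}

Remaining: P1:{A,B} P2:{P,R}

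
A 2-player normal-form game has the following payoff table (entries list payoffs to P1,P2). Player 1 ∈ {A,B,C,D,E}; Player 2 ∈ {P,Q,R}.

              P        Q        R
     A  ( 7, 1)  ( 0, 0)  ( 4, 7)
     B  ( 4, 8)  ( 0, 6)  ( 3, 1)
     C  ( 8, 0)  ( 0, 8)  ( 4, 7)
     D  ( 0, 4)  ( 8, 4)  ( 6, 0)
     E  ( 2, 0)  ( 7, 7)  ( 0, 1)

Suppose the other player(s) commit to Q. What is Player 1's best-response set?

u_1(A vs Q) = 0
u_1(B vs Q) = 0
u_1(C vs Q) = 0
u_1(D vs Q) = 8
u_1(E vs Q) = 7
max payoff 8 at {D}

BR_1 = {D}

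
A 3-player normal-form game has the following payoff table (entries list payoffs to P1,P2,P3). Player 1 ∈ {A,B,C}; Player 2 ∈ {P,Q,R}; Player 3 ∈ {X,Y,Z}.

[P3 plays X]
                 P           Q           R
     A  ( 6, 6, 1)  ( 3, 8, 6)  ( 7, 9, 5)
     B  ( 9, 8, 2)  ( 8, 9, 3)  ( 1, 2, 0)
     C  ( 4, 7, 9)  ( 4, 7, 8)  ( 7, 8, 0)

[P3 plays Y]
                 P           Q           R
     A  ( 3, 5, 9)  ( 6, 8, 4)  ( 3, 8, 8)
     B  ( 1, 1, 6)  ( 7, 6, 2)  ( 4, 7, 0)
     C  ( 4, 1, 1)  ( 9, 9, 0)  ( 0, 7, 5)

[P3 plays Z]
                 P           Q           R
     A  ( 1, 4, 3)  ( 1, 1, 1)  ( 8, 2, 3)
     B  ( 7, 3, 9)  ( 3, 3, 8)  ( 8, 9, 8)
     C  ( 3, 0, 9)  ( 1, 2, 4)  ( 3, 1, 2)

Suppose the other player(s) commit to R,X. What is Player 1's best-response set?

P1 best: {A,C}

u_1(A vs R,X) = 7
u_1(B vs R,X) = 1
u_1(C vs R,X) = 7
max payoff 7 at {A,C}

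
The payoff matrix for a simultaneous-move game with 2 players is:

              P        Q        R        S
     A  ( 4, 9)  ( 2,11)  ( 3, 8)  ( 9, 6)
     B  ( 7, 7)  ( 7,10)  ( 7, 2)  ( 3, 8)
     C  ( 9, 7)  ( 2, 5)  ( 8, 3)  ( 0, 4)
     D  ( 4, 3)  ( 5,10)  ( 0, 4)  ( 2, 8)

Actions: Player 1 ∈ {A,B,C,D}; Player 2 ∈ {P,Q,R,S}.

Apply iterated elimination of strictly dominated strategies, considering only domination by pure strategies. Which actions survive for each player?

Survivors P1:{B,C} P2:{P,Q}

P1 drop D (B beats it: P:7>4 Q:7>5 R:7>0 S:3>2)
P2 drop R (P beats it: A:9>8 B:7>2 C:7>3)
P2 drop S (Q beats it: A:11>6 B:10>8 C:5>4)
P1 drop A (B beats it: P:7>4 Q:7>2)
P1→{B,C} P2→{P,Q}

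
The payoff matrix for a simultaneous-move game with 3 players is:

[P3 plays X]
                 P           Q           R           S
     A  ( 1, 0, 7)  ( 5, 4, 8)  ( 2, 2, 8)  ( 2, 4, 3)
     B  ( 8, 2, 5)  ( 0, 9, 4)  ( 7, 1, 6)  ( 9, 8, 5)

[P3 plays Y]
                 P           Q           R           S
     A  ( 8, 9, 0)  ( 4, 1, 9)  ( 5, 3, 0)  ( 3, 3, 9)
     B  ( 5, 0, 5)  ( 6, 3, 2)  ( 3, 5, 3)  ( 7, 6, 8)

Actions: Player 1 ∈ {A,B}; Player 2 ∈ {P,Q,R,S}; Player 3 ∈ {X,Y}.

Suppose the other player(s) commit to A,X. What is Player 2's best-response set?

u_2(P vs A,X) = 0
u_2(Q vs A,X) = 4
u_2(R vs A,X) = 2
u_2(S vs A,X) = 4
max payoff 4 at {Q,S}

argmax u_2 = {Q,S}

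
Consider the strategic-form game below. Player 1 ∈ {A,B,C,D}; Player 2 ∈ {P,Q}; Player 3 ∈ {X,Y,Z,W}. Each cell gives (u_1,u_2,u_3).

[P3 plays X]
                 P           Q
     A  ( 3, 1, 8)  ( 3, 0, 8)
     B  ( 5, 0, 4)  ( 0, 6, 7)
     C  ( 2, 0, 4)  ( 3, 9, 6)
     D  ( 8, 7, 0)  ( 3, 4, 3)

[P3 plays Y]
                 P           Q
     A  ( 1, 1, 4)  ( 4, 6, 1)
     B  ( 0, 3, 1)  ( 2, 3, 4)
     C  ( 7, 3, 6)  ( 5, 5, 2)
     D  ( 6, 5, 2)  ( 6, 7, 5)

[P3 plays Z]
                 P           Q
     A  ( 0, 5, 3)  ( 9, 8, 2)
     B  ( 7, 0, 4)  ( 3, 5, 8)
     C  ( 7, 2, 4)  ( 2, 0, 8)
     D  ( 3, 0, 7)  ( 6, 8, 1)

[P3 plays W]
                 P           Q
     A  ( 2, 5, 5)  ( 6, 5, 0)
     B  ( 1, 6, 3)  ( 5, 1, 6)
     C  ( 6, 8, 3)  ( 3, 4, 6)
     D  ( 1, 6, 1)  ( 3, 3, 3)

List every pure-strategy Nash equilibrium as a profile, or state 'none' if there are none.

(A,P,X): not NE [P1→D gives 8>3]
(A,P,Y): not NE [P1→C gives 7>1; P2→Q gives 6>1; P3→X gives 8>4]
(A,P,Z): not NE [P1→C gives 7>0; P2→Q gives 8>5; P3→X gives 8>3]
(A,P,W): not NE [P1→C gives 6>2; P3→X gives 8>5]
(A,Q,X): not NE [P2→P gives 1>0]
(A,Q,Y): not NE [P1→D gives 6>4; P3→X gives 8>1]
(A,Q,Z): not NE [P3→X gives 8>2]
(A,Q,W): not NE [P3→X gives 8>0]
(B,P,X): not NE [P1→D gives 8>5; P2→Q gives 6>0]
(B,P,Y): not NE [P1→C gives 7>0; P3→Z gives 4>1]
(B,P,Z): not NE [P2→Q gives 5>0]
(B,P,W): not NE [P1→C gives 6>1; P3→Z gives 4>3]
(B,Q,X): not NE [P1→D gives 3>0; P3→Z gives 8>7]
(B,Q,Y): not NE [P1→D gives 6>2; P3→Z gives 8>4]
(B,Q,Z): not NE [P1→A gives 9>3]
(B,Q,W): not NE [P1→A gives 6>5; P2→P gives 6>1; P3→Z gives 8>6]
(C,P,X): not NE [P1→D gives 8>2; P2→Q gives 9>0; P3→Y gives 6>4]
(C,P,Y): not NE [P2→Q gives 5>3]
(C,P,Z): not NE [P3→Y gives 6>4]
(C,P,W): not NE [P3→Y gives 6>3]
(C,Q,X): not NE [P3→Z gives 8>6]
(C,Q,Y): not NE [P1→D gives 6>5; P3→Z gives 8>2]
(C,Q,Z): not NE [P1→A gives 9>2; P2→P gives 2>0]
(C,Q,W): not NE [P1→A gives 6>3; P2→P gives 8>4; P3→Z gives 8>6]
(D,P,X): not NE [P3→Z gives 7>0]
(D,P,Y): not NE [P1→C gives 7>6; P2→Q gives 7>5; P3→Z gives 7>2]
(D,P,Z): not NE [P1→C gives 7>3; P2→Q gives 8>0]
(D,P,W): not NE [P1→C gives 6>1; P3→Z gives 7>1]
(D,Q,X): not NE [P2→P gives 7>4; P3→Y gives 5>3]
(D,Q,Y): NE
(D,Q,Z): not NE [P1→A gives 9>6; P3→Y gives 5>1]
(D,Q,W): not NE [P1→A gives 6>3; P2→P gives 6>3; P3→Y gives 5>3]

NE set: (D,Q,Y)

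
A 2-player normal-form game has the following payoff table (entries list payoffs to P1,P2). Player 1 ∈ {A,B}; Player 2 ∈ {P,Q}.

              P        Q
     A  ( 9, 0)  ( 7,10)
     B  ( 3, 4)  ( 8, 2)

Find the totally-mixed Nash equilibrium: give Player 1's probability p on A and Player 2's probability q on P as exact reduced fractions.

P1 indiff ⇒ q·9+(1-q)·7 = q·3+(1-q)·8 ⇒ q(6) = (1-q)(1) ⇒ q = 1/7
P2 indiff ⇒ p·0+(1-p)·4 = p·10+(1-p)·2 ⇒ p(-10) = (1-p)(-2) ⇒ p = 1/6

P1 mixes 1/6 on A; P2 mixes 1/7 on P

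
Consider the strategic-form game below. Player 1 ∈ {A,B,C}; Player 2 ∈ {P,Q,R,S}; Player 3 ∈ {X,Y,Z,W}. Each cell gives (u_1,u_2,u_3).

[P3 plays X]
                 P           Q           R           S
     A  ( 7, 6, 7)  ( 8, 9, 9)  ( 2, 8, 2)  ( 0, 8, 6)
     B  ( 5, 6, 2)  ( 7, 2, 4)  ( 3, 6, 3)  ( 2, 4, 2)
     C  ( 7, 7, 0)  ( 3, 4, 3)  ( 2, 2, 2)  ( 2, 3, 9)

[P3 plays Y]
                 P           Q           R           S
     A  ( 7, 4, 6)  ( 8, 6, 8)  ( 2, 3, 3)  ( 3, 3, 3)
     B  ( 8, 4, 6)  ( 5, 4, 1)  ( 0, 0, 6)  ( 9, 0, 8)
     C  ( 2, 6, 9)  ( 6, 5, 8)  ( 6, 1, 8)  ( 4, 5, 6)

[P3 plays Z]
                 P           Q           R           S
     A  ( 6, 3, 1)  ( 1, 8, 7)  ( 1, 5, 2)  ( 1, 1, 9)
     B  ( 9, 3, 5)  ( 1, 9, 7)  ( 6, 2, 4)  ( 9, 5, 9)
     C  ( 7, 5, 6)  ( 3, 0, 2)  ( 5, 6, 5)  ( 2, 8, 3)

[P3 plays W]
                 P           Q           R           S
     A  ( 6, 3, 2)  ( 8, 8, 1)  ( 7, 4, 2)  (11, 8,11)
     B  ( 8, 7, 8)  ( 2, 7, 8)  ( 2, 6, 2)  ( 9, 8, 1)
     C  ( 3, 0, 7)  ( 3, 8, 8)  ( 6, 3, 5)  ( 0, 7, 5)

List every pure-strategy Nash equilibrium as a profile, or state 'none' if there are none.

PSNE = {(A,Q,X), (A,S,W)}

(A,P,X): not NE [P2→Q gives 9>6]
(A,P,Y): not NE [P1→B gives 8>7; P2→Q gives 6>4; P3→X gives 7>6]
(A,P,Z): not NE [P1→B gives 9>6; P2→Q gives 8>3; P3→X gives 7>1]
(A,P,W): not NE [P1→B gives 8>6; P2→S gives 8>3; P3→X gives 7>2]
(A,Q,X): NE
(A,Q,Y): not NE [P3→X gives 9>8]
(A,Q,Z): not NE [P1→C gives 3>1; P3→X gives 9>7]
(A,Q,W): not NE [P3→X gives 9>1]
(A,R,X): not NE [P1→B gives 3>2; P2→Q gives 9>8; P3→Y gives 3>2]
(A,R,Y): not NE [P1→C gives 6>2; P2→Q gives 6>3]
(A,R,Z): not NE [P1→B gives 6>1; P2→Q gives 8>5; P3→Y gives 3>2]
(A,R,W): not NE [P2→S gives 8>4; P3→Y gives 3>2]
(A,S,X): not NE [P1→C gives 2>0; P2→Q gives 9>8; P3→W gives 11>6]
(A,S,Y): not NE [P1→B gives 9>3; P2→Q gives 6>3; P3→W gives 11>3]
(A,S,Z): not NE [P1→B gives 9>1; P2→Q gives 8>1; P3→W gives 11>9]
(A,S,W): NE
(B,P,X): not NE [P1→C gives 7>5; P3→W gives 8>2]
(B,P,Y): not NE [P3→W gives 8>6]
(B,P,Z): not NE [P2→Q gives 9>3; P3→W gives 8>5]
(B,P,W): not NE [P2→S gives 8>7]
(B,Q,X): not NE [P1→A gives 8>7; P2→R gives 6>2; P3→W gives 8>4]
(B,Q,Y): not NE [P1→A gives 8>5; P3→W gives 8>1]
(B,Q,Z): not NE [P1→C gives 3>1; P3→W gives 8>7]
(B,Q,W): not NE [P1→A gives 8>2; P2→S gives 8>7]
(B,R,X): not NE [P3→Y gives 6>3]
(B,R,Y): not NE [P1→C gives 6>0; P2→Q gives 4>0]
(B,R,Z): not NE [P2→Q gives 9>2; P3→Y gives 6>4]
(B,R,W): not NE [P1→A gives 7>2; P2→S gives 8>6; P3→Y gives 6>2]
(B,S,X): not NE [P2→R gives 6>4; P3→Z gives 9>2]
(B,S,Y): not NE [P2→Q gives 4>0; P3→Z gives 9>8]
(B,S,Z): not NE [P2→Q gives 9>5]
(B,S,W): not NE [P1→A gives 11>9; P3→Z gives 9>1]
(C,P,X): not NE [P3→Y gives 9>0]
(C,P,Y): not NE [P1→B gives 8>2]
(C,P,Z): not NE [P1→B gives 9>7; P2→S gives 8>5; P3→Y gives 9>6]
(C,P,W): not NE [P1→B gives 8>3; P2→Q gives 8>0; P3→Y gives 9>7]
(C,Q,X): not NE [P1→A gives 8>3; P2→P gives 7>4; P3→W gives 8>3]
(C,Q,Y): not NE [P1→A gives 8>6; P2→P gives 6>5]
(C,Q,Z): not NE [P2→S gives 8>0; P3→W gives 8>2]
(C,Q,W): not NE [P1→A gives 8>3]
(C,R,X): not NE [P1→B gives 3>2; P2→P gives 7>2; P3→Y gives 8>2]
(C,R,Y): not NE [P2→P gives 6>1]
(C,R,Z): not NE [P1→B gives 6>5; P2→S gives 8>6; P3→Y gives 8>5]
(C,R,W): not NE [P1→A gives 7>6; P2→Q gives 8>3; P3→Y gives 8>5]
(C,S,X): not NE [P2→P gives 7>3]
(C,S,Y): not NE [P1→B gives 9>4; P2→P gives 6>5; P3→X gives 9>6]
(C,S,Z): not NE [P1→B gives 9>2; P3→X gives 9>3]
(C,S,W): not NE [P1→A gives 11>0; P2→Q gives 8>7; P3→X gives 9>5]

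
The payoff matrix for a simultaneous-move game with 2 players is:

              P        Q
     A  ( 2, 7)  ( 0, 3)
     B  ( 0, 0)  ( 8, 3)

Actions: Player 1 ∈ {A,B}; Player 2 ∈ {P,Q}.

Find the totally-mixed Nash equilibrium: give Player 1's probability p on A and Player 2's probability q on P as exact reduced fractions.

P1 indiff ⇒ q·2+(1-q)·0 = q·0+(1-q)·8 ⇒ q(2) = (1-q)(8) ⇒ q = 4/5
P2 indiff ⇒ p·7+(1-p)·0 = p·3+(1-p)·3 ⇒ p(4) = (1-p)(3) ⇒ p = 3/7

P1 mixes 3/7 on A; P2 mixes 4/5 on P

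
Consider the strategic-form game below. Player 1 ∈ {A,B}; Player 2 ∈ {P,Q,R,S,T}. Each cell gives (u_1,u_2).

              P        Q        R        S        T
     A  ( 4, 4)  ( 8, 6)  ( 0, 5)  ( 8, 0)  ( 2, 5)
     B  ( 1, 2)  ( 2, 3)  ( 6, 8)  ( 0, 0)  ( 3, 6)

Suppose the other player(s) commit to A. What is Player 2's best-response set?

BR_2 = {Q}

u_2(P vs A) = 4
u_2(Q vs A) = 6
u_2(R vs A) = 5
u_2(S vs A) = 0
u_2(T vs A) = 5
max payoff 6 at {Q}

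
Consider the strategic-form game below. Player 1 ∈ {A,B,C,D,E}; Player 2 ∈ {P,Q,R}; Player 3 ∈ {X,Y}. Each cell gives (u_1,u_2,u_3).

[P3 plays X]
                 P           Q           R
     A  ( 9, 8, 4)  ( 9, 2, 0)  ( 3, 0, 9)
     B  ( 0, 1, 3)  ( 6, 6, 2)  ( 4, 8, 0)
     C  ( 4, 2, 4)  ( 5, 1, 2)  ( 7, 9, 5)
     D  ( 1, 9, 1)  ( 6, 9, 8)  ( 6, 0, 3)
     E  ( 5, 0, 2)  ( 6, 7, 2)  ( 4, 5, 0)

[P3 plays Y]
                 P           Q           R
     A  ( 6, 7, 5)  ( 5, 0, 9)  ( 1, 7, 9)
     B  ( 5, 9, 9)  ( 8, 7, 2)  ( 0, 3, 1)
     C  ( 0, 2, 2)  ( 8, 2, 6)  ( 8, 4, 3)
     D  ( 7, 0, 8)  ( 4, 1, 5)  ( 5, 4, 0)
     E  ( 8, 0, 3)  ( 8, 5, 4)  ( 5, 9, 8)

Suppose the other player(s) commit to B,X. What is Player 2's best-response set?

u_2(P vs B,X) = 1
u_2(Q vs B,X) = 6
u_2(R vs B,X) = 8
max payoff 8 at {R}

P2 best: {R}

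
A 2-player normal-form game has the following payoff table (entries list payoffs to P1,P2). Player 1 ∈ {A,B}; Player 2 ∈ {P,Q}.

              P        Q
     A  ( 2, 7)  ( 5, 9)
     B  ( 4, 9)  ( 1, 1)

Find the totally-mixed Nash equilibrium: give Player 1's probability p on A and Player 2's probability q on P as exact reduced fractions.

P1 indiff ⇒ q·2+(1-q)·5 = q·4+(1-q)·1 ⇒ q(-2) = (1-q)(-4) ⇒ q = 2/3
P2 indiff ⇒ p·7+(1-p)·9 = p·9+(1-p)·1 ⇒ p(-2) = (1-p)(-8) ⇒ p = 4/5

P1 mixes 4/5 on A; P2 mixes 2/3 on P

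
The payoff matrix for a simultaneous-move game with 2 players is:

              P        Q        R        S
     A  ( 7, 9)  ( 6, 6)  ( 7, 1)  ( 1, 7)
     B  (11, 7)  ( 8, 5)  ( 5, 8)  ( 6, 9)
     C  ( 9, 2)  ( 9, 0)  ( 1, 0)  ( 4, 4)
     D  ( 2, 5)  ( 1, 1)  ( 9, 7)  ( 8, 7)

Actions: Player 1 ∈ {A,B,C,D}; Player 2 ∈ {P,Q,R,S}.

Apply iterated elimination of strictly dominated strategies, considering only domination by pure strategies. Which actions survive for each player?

Survivors P1:{A,B,D} P2:{P,R,S}

P2 drop Q (P beats it: A:9>6 B:7>5 C:2>0 D:5>1)
P1 drop C (B beats it: P:11>9 R:5>1 S:6>4)
P1→{A,B,D} P2→{P,R,S}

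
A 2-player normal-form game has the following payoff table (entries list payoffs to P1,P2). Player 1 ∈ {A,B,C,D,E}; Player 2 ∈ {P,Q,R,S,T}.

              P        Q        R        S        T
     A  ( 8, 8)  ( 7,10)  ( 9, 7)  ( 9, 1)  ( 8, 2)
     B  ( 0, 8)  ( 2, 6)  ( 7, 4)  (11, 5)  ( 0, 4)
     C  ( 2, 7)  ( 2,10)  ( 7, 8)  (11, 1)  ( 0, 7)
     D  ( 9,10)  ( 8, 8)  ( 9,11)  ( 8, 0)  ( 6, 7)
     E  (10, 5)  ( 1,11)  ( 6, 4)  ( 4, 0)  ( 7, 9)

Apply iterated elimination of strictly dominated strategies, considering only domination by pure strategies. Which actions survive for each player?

P2 drop S (P beats it: A:8>1 B:8>5 C:7>1 D:10>0 E:5>0)
P1 drop B (A beats it: P:8>0 Q:7>2 R:9>7 T:8>0)
P1 drop C (A beats it: P:8>2 Q:7>2 R:9>7 T:8>0)
P2 drop T (Q beats it: A:10>2 D:8>7 E:11>9)
P1→{A,D,E} P2→{P,Q,R}

Survivors P1:{A,D,E} P2:{P,Q,R}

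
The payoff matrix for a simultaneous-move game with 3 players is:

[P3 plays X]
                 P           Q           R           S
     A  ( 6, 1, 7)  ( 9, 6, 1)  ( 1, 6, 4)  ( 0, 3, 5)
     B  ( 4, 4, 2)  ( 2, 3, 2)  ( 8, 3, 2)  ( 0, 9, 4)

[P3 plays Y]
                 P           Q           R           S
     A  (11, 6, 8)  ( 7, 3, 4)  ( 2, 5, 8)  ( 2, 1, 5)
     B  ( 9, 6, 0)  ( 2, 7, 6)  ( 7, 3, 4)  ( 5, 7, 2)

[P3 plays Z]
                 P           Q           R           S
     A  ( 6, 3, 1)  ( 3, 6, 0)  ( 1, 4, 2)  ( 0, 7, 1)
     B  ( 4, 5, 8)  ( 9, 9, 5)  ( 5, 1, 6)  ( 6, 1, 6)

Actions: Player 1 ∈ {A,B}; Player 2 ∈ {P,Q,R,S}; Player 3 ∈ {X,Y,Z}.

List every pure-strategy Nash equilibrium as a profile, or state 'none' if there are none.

Nash profiles: (A,P,Y)

(A,P,X): not NE [P2→R gives 6>1; P3→Y gives 8>7]
(A,P,Y): NE
(A,P,Z): not NE [P2→S gives 7>3; P3→Y gives 8>1]
(A,Q,X): not NE [P3→Y gives 4>1]
(A,Q,Y): not NE [P2→P gives 6>3]
(A,Q,Z): not NE [P1→B gives 9>3; P2→S gives 7>6; P3→Y gives 4>0]
(A,R,X): not NE [P1→B gives 8>1; P3→Y gives 8>4]
(A,R,Y): not NE [P1→B gives 7>2; P2→P gives 6>5]
(A,R,Z): not NE [P1→B gives 5>1; P2→S gives 7>4; P3→Y gives 8>2]
(A,S,X): not NE [P2→R gives 6>3]
(A,S,Y): not NE [P1→B gives 5>2; P2→P gives 6>1]
(A,S,Z): not NE [P1→B gives 6>0; P3→Y gives 5>1]
(B,P,X): not NE [P1→A gives 6>4; P2→S gives 9>4; P3→Z gives 8>2]
(B,P,Y): not NE [P1→A gives 11>9; P2→S gives 7>6; P3→Z gives 8>0]
(B,P,Z): not NE [P1→A gives 6>4; P2→Q gives 9>5]
(B,Q,X): not NE [P1→A gives 9>2; P2→S gives 9>3; P3→Y gives 6>2]
(B,Q,Y): not NE [P1→A gives 7>2]
(B,Q,Z): not NE [P3→Y gives 6>5]
(B,R,X): not NE [P2→S gives 9>3; P3→Z gives 6>2]
(B,R,Y): not NE [P2→S gives 7>3; P3→Z gives 6>4]
(B,R,Z): not NE [P2→Q gives 9>1]
(B,S,X): not NE [P3→Z gives 6>4]
(B,S,Y): not NE [P3→Z gives 6>2]
(B,S,Z): not NE [P2→Q gives 9>1]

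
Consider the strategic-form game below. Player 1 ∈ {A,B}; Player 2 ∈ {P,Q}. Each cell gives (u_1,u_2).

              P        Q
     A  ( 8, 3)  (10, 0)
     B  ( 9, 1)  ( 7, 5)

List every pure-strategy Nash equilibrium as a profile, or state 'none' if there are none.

Equilibria: none

(A,P): not NE [P1→B gives 9>8]
(A,Q): not NE [P2→P gives 3>0]
(B,P): not NE [P2→Q gives 5>1]
(B,Q): not NE [P1→A gives 10>7]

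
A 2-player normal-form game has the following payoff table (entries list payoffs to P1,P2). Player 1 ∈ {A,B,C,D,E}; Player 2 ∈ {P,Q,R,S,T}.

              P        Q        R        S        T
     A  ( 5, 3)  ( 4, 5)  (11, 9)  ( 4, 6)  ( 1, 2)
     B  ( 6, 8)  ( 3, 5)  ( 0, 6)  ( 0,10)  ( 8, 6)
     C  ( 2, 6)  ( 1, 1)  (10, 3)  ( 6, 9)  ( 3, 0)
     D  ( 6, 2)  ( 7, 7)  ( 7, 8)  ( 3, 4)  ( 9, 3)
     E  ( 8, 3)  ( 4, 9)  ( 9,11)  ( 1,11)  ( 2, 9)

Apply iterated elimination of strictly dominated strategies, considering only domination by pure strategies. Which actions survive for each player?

P2 drop P (S beats it: A:6>3 B:10>8 C:9>6 D:4>2 E:11>3)
P1 drop B (D beats it: Q:7>3 R:7>0 S:3>0 T:9>8)
P2 drop Q (R beats it: A:9>5 C:3>1 D:8>7 E:11>9)
P1 drop E (C beats it: R:10>9 S:6>1 T:3>2)
P2 drop T (R beats it: A:9>2 C:3>0 D:8>3)
P1 drop D (A beats it: R:11>7 S:4>3)
P1→{A,C} P2→{R,S}

Remaining: P1:{A,C} P2:{R,S}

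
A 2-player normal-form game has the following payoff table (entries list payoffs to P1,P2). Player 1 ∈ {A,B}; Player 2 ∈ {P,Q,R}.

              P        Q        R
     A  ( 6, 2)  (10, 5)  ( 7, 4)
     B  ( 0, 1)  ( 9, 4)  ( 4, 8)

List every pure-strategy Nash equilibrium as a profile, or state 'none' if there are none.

PSNE = {(A,Q)}

(A,P): not NE [P2→Q gives 5>2]
(A,Q): NE
(A,R): not NE [P2→Q gives 5>4]
(B,P): not NE [P1→A gives 6>0; P2→R gives 8>1]
(B,Q): not NE [P1→A gives 10>9; P2→R gives 8>4]
(B,R): not NE [P1→A gives 7>4]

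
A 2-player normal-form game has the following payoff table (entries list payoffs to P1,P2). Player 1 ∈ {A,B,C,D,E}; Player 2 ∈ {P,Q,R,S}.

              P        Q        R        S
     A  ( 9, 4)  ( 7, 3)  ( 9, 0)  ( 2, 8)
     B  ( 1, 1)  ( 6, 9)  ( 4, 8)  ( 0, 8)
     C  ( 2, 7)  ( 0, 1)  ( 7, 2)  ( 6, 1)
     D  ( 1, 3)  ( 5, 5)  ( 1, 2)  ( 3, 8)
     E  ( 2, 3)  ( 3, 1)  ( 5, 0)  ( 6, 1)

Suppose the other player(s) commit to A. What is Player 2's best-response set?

u_2(P vs A) = 4
u_2(Q vs A) = 3
u_2(R vs A) = 0
u_2(S vs A) = 8
max payoff 8 at {S}

BR_2 = {S}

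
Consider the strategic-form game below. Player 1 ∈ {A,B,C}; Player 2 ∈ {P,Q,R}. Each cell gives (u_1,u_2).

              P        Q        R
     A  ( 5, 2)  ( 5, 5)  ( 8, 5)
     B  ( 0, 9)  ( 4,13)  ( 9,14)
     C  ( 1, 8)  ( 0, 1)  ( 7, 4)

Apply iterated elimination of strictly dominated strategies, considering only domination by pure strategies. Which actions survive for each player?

Remaining: P1:{A,B} P2:{Q,R}

P1 drop C (A beats it: P:5>1 Q:5>0 R:8>7)
P2 drop P (Q beats it: A:5>2 B:13>9)
P1→{A,B} P2→{Q,R}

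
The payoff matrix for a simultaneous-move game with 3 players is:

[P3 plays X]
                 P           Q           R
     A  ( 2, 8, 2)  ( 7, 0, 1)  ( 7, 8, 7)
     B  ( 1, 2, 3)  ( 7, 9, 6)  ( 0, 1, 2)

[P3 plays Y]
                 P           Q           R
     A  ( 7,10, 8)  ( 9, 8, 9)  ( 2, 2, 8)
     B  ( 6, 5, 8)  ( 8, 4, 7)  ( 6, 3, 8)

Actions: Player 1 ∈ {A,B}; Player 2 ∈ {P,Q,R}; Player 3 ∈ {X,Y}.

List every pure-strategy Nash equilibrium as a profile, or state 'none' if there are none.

Nash profiles: (A,P,Y)

(A,P,X): not NE [P3→Y gives 8>2]
(A,P,Y): NE
(A,Q,X): not NE [P2→R gives 8>0; P3→Y gives 9>1]
(A,Q,Y): not NE [P2→P gives 10>8]
(A,R,X): not NE [P3→Y gives 8>7]
(A,R,Y): not NE [P1→B gives 6>2; P2→P gives 10>2]
(B,P,X): not NE [P1→A gives 2>1; P2→Q gives 9>2; P3→Y gives 8>3]
(B,P,Y): not NE [P1→A gives 7>6]
(B,Q,X): not NE [P3→Y gives 7>6]
(B,Q,Y): not NE [P1→A gives 9>8; P2→P gives 5>4]
(B,R,X): not NE [P1→A gives 7>0; P2→Q gives 9>1; P3→Y gives 8>2]
(B,R,Y): not NE [P2→P gives 5>3]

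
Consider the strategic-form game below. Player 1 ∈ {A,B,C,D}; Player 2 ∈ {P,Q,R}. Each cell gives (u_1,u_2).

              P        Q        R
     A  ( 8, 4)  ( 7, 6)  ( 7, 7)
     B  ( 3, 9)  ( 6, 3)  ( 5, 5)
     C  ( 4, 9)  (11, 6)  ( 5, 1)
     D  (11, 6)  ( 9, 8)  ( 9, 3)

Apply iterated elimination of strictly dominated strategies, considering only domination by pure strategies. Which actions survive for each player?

Survivors P1:{C,D} P2:{P,Q}

P1 drop A (D beats it: P:11>8 Q:9>7 R:9>7)
P1 drop B (D beats it: P:11>3 Q:9>6 R:9>5)
P2 drop R (P beats it: C:9>1 D:6>3)
P1→{C,D} P2→{P,Q}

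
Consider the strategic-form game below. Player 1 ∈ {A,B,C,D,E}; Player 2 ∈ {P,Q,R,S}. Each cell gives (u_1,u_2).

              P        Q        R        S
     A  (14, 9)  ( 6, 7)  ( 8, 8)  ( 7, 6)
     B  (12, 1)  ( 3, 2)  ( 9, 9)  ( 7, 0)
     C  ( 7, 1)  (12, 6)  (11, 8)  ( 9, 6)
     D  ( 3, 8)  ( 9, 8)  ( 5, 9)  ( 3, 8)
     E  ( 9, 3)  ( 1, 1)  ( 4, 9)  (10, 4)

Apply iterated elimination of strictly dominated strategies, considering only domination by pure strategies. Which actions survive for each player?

P1 drop D (C beats it: P:7>3 Q:12>9 R:11>5 S:9>3)
P2 drop Q (R beats it: A:8>7 B:9>2 C:8>6 E:9>1)
P2 drop S (R beats it: A:8>6 B:9>0 C:8>6 E:9>4)
P1 drop E (A beats it: P:14>9 R:8>4)
P1→{A,B,C} P2→{P,R}

Survivors P1:{A,B,C} P2:{P,R}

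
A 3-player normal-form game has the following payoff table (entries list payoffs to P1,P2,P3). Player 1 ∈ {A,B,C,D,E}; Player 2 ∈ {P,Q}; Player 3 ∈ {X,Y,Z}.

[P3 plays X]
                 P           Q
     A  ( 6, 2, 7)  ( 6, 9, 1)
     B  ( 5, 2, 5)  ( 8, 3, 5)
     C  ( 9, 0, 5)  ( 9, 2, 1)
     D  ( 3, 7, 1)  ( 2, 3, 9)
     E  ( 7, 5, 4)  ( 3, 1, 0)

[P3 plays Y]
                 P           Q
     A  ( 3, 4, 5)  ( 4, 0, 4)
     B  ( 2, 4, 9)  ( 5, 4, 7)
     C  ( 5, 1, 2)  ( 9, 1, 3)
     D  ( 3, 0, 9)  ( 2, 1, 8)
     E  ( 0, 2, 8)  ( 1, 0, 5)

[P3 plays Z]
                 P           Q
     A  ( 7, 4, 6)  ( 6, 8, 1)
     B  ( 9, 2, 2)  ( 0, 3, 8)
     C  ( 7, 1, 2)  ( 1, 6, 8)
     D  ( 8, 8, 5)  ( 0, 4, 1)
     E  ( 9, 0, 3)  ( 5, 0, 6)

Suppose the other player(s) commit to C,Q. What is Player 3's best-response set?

argmax u_3 = {Z}

u_3(X vs C,Q) = 1
u_3(Y vs C,Q) = 3
u_3(Z vs C,Q) = 8
max payoff 8 at {Z}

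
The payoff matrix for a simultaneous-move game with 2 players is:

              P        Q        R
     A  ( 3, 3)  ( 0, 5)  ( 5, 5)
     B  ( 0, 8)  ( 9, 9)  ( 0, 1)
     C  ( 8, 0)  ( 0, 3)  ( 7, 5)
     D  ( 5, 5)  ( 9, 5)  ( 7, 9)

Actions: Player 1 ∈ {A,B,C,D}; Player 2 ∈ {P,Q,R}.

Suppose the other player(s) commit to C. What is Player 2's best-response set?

u_2(P vs C) = 0
u_2(Q vs C) = 3
u_2(R vs C) = 5
max payoff 5 at {R}

BR_2 = {R}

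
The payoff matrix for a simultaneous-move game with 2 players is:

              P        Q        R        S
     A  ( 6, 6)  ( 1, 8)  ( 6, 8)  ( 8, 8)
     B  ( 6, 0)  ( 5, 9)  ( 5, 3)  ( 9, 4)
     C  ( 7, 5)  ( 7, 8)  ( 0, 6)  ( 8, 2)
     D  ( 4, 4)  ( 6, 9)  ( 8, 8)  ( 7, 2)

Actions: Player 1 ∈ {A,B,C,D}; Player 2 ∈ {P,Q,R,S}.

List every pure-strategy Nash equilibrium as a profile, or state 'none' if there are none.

(A,P): not NE [P1→C gives 7>6; P2→S gives 8>6]
(A,Q): not NE [P1→C gives 7>1]
(A,R): not NE [P1→D gives 8>6]
(A,S): not NE [P1→B gives 9>8]
(B,P): not NE [P1→C gives 7>6; P2→Q gives 9>0]
(B,Q): not NE [P1→C gives 7>5]
(B,R): not NE [P1→D gives 8>5; P2→Q gives 9>3]
(B,S): not NE [P2→Q gives 9>4]
(C,P): not NE [P2→Q gives 8>5]
(C,Q): NE
(C,R): not NE [P1→D gives 8>0; P2→Q gives 8>6]
(C,S): not NE [P1→B gives 9>8; P2→Q gives 8>2]
(D,P): not NE [P1→C gives 7>4; P2→Q gives 9>4]
(D,Q): not NE [P1→C gives 7>6]
(D,R): not NE [P2→Q gives 9>8]
(D,S): not NE [P1→B gives 9>7; P2→Q gives 9>2]

Nash profiles: (C,Q)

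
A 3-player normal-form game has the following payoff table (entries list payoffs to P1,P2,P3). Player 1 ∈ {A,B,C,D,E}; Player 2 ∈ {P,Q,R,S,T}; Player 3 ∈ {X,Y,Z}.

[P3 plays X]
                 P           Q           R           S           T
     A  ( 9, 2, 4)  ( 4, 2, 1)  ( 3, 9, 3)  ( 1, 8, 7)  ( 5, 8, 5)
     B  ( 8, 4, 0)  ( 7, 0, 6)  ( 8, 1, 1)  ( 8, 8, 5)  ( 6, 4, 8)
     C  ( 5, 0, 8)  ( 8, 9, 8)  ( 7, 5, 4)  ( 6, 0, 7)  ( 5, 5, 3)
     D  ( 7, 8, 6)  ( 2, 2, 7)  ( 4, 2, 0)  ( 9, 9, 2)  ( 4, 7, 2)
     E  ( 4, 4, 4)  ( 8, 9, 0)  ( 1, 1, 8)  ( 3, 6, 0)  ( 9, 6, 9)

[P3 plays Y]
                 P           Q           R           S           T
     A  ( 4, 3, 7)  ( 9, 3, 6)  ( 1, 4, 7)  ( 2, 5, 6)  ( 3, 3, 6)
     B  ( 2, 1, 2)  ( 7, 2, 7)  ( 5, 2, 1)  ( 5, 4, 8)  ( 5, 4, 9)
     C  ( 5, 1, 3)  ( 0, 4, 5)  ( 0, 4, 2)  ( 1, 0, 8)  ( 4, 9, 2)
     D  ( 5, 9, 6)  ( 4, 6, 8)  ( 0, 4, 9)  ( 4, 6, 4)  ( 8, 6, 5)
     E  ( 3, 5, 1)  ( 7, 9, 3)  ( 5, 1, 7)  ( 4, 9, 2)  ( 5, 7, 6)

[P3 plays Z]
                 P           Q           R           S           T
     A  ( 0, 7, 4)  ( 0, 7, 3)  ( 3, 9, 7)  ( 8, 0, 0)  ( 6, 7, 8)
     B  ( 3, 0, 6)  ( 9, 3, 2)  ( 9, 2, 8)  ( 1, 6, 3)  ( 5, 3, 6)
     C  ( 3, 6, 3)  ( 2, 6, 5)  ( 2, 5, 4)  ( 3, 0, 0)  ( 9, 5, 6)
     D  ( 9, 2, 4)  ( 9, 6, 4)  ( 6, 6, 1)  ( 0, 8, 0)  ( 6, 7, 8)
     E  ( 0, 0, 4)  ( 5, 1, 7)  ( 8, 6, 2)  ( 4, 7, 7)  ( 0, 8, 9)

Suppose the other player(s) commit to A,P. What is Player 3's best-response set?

u_3(X vs A,P) = 4
u_3(Y vs A,P) = 7
u_3(Z vs A,P) = 4
max payoff 7 at {Y}

P3 best: {Y}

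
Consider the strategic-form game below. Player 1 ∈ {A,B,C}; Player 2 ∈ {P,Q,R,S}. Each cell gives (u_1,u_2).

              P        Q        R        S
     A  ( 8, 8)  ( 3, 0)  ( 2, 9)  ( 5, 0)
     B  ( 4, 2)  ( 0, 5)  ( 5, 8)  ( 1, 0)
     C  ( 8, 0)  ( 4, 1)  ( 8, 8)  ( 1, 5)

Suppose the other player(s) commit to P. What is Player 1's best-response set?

argmax u_1 = {A,C}

u_1(A vs P) = 8
u_1(B vs P) = 4
u_1(C vs P) = 8
max payoff 8 at {A,C}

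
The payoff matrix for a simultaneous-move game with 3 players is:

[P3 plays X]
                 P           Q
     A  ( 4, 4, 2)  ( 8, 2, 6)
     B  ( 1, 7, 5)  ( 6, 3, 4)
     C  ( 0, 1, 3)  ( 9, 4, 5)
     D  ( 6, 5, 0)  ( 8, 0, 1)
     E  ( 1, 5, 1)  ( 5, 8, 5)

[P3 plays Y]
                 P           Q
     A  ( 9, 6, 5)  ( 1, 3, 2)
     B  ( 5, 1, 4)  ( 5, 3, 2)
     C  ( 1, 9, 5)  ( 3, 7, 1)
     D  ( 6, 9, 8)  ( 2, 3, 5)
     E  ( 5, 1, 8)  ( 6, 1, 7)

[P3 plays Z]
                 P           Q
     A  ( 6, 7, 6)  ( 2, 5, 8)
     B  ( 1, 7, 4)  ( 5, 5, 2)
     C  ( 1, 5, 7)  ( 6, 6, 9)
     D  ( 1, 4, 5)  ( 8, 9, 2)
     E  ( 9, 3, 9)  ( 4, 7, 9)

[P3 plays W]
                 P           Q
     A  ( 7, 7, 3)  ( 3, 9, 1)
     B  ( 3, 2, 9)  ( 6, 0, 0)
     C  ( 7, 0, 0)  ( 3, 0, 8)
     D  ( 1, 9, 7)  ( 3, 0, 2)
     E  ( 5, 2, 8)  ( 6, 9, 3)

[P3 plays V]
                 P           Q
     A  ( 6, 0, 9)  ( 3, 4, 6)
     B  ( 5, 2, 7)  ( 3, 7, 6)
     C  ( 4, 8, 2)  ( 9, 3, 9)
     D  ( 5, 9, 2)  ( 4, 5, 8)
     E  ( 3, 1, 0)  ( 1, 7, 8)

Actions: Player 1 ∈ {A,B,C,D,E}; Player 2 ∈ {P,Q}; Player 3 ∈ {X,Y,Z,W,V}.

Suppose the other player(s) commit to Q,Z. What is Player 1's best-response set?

BR_1 = {D}

u_1(A vs Q,Z) = 2
u_1(B vs Q,Z) = 5
u_1(C vs Q,Z) = 6
u_1(D vs Q,Z) = 8
u_1(E vs Q,Z) = 4
max payoff 8 at {D}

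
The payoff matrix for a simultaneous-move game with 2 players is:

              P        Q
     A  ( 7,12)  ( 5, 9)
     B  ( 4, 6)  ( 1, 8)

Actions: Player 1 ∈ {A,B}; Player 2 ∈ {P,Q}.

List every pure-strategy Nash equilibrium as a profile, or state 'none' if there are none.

Nash profiles: (A,P)

(A,P): NE
(A,Q): not NE [P2→P gives 12>9]
(B,P): not NE [P1→A gives 7>4; P2→Q gives 8>6]
(B,Q): not NE [P1→A gives 5>1]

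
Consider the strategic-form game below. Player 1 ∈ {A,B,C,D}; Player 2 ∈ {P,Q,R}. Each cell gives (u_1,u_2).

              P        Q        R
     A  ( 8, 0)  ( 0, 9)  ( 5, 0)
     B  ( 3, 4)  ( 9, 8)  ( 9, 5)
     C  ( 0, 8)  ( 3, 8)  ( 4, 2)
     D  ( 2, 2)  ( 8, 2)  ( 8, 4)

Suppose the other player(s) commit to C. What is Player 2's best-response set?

argmax u_2 = {P,Q}

u_2(P vs C) = 8
u_2(Q vs C) = 8
u_2(R vs C) = 2
max payoff 8 at {P,Q}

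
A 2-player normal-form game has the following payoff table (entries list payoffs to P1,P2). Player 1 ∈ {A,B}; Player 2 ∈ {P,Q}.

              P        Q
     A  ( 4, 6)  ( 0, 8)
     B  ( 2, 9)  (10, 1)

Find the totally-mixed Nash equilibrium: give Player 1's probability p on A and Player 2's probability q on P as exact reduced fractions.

P1 indiff ⇒ q·4+(1-q)·0 = q·2+(1-q)·10 ⇒ q(2) = (1-q)(10) ⇒ q = 5/6
P2 indiff ⇒ p·6+(1-p)·9 = p·8+(1-p)·1 ⇒ p(-2) = (1-p)(-8) ⇒ p = 4/5

P1 mixes 4/5 on A; P2 mixes 5/6 on P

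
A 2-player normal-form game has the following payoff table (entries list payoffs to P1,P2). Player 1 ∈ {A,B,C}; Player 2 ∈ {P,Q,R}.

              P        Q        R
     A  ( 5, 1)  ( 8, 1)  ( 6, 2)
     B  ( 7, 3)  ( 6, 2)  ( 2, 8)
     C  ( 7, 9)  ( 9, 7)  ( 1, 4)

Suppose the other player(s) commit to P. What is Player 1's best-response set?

BR_1 = {B,C}

u_1(A vs P) = 5
u_1(B vs P) = 7
u_1(C vs P) = 7
max payoff 7 at {B,C}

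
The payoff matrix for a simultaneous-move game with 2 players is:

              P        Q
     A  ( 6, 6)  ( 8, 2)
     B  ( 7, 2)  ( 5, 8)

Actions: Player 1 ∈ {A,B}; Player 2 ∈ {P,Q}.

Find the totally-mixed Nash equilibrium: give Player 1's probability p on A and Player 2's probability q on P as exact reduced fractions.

p=3/5, q=3/4

P1 indiff ⇒ q·6+(1-q)·8 = q·7+(1-q)·5 ⇒ q(-1) = (1-q)(-3) ⇒ q = 3/4
P2 indiff ⇒ p·6+(1-p)·2 = p·2+(1-p)·8 ⇒ p(4) = (1-p)(6) ⇒ p = 3/5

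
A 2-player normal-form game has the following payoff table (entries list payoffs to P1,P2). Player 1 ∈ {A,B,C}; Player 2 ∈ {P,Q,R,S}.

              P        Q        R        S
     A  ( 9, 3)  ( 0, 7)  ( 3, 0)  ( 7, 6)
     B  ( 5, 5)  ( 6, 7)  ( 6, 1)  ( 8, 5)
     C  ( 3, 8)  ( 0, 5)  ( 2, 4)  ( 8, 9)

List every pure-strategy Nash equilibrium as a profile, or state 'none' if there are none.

PSNE = {(B,Q), (C,S)}

(A,P): not NE [P2→Q gives 7>3]
(A,Q): not NE [P1→B gives 6>0]
(A,R): not NE [P1→B gives 6>3; P2→Q gives 7>0]
(A,S): not NE [P1→C gives 8>7; P2→Q gives 7>6]
(B,P): not NE [P1→A gives 9>5; P2→Q gives 7>5]
(B,Q): NE
(B,R): not NE [P2→Q gives 7>1]
(B,S): not NE [P2→Q gives 7>5]
(C,P): not NE [P1→A gives 9>3; P2→S gives 9>8]
(C,Q): not NE [P1→B gives 6>0; P2→S gives 9>5]
(C,R): not NE [P1→B gives 6>2; P2→S gives 9>4]
(C,S): NE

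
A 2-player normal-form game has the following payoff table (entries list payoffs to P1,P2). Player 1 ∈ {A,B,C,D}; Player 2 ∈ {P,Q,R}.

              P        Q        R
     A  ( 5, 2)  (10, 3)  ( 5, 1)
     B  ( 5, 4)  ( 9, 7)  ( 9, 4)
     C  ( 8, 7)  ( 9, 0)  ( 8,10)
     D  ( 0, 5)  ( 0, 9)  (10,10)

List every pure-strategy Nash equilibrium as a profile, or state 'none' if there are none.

(A,P): not NE [P1→C gives 8>5; P2→Q gives 3>2]
(A,Q): NE
(A,R): not NE [P1→D gives 10>5; P2→Q gives 3>1]
(B,P): not NE [P1→C gives 8>5; P2→Q gives 7>4]
(B,Q): not NE [P1→A gives 10>9]
(B,R): not NE [P1→D gives 10>9; P2→Q gives 7>4]
(C,P): not NE [P2→R gives 10>7]
(C,Q): not NE [P1→A gives 10>9; P2→R gives 10>0]
(C,R): not NE [P1→D gives 10>8]
(D,P): not NE [P1→C gives 8>0; P2→R gives 10>5]
(D,Q): not NE [P1→A gives 10>0; P2→R gives 10>9]
(D,R): NE

PSNE = {(A,Q), (D,R)}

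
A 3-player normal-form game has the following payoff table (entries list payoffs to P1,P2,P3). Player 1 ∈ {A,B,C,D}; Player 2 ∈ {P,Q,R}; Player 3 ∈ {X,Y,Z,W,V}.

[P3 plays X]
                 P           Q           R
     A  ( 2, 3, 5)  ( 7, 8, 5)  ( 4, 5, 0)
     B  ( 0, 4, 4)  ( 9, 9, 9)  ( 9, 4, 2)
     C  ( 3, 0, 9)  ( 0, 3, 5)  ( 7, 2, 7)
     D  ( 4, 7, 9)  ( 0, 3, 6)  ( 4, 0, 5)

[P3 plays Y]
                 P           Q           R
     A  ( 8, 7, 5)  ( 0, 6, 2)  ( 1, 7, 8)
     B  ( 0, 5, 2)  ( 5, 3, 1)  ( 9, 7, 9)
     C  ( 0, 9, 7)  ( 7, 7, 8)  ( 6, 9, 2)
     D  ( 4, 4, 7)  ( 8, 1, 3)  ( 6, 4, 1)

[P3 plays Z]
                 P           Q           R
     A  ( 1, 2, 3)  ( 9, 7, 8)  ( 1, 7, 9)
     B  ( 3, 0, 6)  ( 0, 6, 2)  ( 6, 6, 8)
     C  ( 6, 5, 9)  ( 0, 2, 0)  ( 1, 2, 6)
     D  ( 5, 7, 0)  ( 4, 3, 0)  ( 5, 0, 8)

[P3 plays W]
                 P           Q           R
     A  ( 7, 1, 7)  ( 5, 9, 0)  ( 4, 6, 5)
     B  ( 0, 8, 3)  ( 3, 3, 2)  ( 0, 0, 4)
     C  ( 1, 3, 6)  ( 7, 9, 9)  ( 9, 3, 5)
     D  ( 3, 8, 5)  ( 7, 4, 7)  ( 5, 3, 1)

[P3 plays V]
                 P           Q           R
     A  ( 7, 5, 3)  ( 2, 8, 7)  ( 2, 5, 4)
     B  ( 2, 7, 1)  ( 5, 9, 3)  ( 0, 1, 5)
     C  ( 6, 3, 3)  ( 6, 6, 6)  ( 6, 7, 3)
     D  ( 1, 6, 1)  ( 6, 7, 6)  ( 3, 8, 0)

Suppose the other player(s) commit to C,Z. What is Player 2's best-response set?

u_2(P vs C,Z) = 5
u_2(Q vs C,Z) = 2
u_2(R vs C,Z) = 2
max payoff 5 at {P}

argmax u_2 = {P}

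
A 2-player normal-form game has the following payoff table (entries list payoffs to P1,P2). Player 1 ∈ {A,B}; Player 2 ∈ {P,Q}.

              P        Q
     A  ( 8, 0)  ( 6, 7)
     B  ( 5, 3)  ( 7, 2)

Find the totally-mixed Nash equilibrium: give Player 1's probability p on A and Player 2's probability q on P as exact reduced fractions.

P1 indiff ⇒ q·8+(1-q)·6 = q·5+(1-q)·7 ⇒ q(3) = (1-q)(1) ⇒ q = 1/4
P2 indiff ⇒ p·0+(1-p)·3 = p·7+(1-p)·2 ⇒ p(-7) = (1-p)(-1) ⇒ p = 1/8

(p,q) = (1/8, 1/4)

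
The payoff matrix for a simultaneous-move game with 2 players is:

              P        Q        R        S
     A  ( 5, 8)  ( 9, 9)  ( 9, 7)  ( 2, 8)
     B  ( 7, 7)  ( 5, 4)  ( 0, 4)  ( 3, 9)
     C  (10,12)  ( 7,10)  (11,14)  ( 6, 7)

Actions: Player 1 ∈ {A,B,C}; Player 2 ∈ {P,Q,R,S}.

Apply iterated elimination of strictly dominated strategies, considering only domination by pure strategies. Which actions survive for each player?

Remaining: P1:{A,C} P2:{P,Q,R}

P1 drop B (C beats it: P:10>7 Q:7>5 R:11>0 S:6>3)
P2 drop S (Q beats it: A:9>8 C:10>7)
P1→{A,C} P2→{P,Q,R}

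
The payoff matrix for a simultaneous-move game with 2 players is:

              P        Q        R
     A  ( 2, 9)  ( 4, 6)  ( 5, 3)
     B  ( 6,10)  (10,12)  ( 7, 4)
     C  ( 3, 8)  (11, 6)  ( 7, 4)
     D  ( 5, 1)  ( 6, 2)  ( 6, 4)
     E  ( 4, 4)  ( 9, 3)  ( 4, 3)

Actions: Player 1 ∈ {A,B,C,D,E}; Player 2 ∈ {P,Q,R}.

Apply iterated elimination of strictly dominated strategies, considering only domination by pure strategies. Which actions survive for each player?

P1 drop A (B beats it: P:6>2 Q:10>4 R:7>5)
P1 drop D (B beats it: P:6>5 Q:10>6 R:7>6)
P1 drop E (B beats it: P:6>4 Q:10>9 R:7>4)
P2 drop R (P beats it: B:10>4 C:8>4)
P1→{B,C} P2→{P,Q}

Remaining: P1:{B,C} P2:{P,Q}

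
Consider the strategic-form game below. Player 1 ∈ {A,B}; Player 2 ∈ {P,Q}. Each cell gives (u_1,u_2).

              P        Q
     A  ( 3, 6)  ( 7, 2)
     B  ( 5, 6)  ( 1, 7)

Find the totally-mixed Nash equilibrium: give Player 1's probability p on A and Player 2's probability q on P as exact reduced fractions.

p=1/5, q=3/4

P1 indiff ⇒ q·3+(1-q)·7 = q·5+(1-q)·1 ⇒ q(-2) = (1-q)(-6) ⇒ q = 3/4
P2 indiff ⇒ p·6+(1-p)·6 = p·2+(1-p)·7 ⇒ p(4) = (1-p)(1) ⇒ p = 1/5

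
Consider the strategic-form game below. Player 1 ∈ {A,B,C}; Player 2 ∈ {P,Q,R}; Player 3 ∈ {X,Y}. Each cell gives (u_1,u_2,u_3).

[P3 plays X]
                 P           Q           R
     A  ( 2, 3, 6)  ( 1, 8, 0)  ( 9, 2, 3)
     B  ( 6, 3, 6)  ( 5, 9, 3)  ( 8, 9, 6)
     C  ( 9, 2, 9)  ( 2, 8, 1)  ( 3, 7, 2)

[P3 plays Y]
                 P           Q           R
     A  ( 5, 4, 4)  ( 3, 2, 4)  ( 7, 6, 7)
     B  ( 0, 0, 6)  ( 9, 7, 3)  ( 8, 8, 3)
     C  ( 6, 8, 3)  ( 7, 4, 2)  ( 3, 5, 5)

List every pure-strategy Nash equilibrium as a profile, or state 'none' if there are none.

PSNE = {(B,Q,X)}

(A,P,X): not NE [P1→C gives 9>2; P2→Q gives 8>3]
(A,P,Y): not NE [P1→C gives 6>5; P2→R gives 6>4; P3→X gives 6>4]
(A,Q,X): not NE [P1→B gives 5>1; P3→Y gives 4>0]
(A,Q,Y): not NE [P1→B gives 9>3; P2→R gives 6>2]
(A,R,X): not NE [P2→Q gives 8>2; P3→Y gives 7>3]
(A,R,Y): not NE [P1→B gives 8>7]
(B,P,X): not NE [P1→C gives 9>6; P2→R gives 9>3]
(B,P,Y): not NE [P1→C gives 6>0; P2→R gives 8>0]
(B,Q,X): NE
(B,Q,Y): not NE [P2→R gives 8>7]
(B,R,X): not NE [P1→A gives 9>8]
(B,R,Y): not NE [P3→X gives 6>3]
(C,P,X): not NE [P2→Q gives 8>2]
(C,P,Y): not NE [P3→X gives 9>3]
(C,Q,X): not NE [P1→B gives 5>2; P3→Y gives 2>1]
(C,Q,Y): not NE [P1→B gives 9>7; P2→P gives 8>4]
(C,R,X): not NE [P1→A gives 9>3; P2→Q gives 8>7; P3→Y gives 5>2]
(C,R,Y): not NE [P1→B gives 8>3; P2→P gives 8>5]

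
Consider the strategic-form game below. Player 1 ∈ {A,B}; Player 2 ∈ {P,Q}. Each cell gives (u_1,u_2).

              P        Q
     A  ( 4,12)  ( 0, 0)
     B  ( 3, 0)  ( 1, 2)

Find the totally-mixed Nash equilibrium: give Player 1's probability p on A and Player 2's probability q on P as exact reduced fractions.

(p,q) = (1/7, 1/2)

P1 indiff ⇒ q·4+(1-q)·0 = q·3+(1-q)·1 ⇒ q(1) = (1-q)(1) ⇒ q = 1/2
P2 indiff ⇒ p·12+(1-p)·0 = p·0+(1-p)·2 ⇒ p(12) = (1-p)(2) ⇒ p = 1/7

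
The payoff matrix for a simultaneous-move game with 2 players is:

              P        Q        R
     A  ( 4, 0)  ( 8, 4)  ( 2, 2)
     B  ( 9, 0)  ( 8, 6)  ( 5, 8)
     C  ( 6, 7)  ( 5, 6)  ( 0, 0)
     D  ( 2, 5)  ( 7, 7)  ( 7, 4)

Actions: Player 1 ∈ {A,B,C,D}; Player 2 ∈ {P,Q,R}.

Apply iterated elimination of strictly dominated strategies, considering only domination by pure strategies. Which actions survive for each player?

P1 drop C (B beats it: P:9>6 Q:8>5 R:5>0)
P2 drop P (Q beats it: A:4>0 B:6>0 D:7>5)
P1→{A,B,D} P2→{Q,R}

Remaining: P1:{A,B,D} P2:{Q,R}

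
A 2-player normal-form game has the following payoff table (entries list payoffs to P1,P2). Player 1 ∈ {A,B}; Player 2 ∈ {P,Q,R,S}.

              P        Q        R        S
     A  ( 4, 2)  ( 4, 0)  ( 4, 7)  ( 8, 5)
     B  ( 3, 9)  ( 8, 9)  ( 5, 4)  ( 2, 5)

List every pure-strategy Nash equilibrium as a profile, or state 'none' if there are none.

(A,P): not NE [P2→R gives 7>2]
(A,Q): not NE [P1→B gives 8>4; P2→R gives 7>0]
(A,R): not NE [P1→B gives 5>4]
(A,S): not NE [P2→R gives 7>5]
(B,P): not NE [P1→A gives 4>3]
(B,Q): NE
(B,R): not NE [P2→Q gives 9>4]
(B,S): not NE [P1→A gives 8>2; P2→Q gives 9>5]

NE set: (B,Q)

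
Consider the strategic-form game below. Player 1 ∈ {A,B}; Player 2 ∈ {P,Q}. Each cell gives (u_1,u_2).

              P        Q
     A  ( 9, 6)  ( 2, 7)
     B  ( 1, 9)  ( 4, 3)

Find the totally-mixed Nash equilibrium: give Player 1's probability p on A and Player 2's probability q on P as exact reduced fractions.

P1 indiff ⇒ q·9+(1-q)·2 = q·1+(1-q)·4 ⇒ q(8) = (1-q)(2) ⇒ q = 1/5
P2 indiff ⇒ p·6+(1-p)·9 = p·7+(1-p)·3 ⇒ p(-1) = (1-p)(-6) ⇒ p = 6/7

p=6/7, q=1/5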